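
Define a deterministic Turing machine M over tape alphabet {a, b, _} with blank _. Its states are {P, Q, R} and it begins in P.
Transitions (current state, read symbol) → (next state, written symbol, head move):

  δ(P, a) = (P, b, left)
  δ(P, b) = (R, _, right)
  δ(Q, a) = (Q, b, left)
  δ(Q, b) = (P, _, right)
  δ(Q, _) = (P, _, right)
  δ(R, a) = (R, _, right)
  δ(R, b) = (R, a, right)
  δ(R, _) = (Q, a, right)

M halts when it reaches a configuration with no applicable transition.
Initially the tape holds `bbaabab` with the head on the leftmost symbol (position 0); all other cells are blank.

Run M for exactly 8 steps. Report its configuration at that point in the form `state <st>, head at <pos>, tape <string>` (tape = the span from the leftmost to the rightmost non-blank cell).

P | [b]baabab__   read b → write _, move right, go to R
R | _[b]aabab__   read b → write a, move right, go to R
R | _a[a]abab__   read a → write _, move right, go to R
R | _a_[a]bab__   read a → write _, move right, go to R
R | _a__[b]ab__   read b → write a, move right, go to R
R | _a__a[a]b__   read a → write _, move right, go to R
R | _a__a_[b]__   read b → write a, move right, go to R
R | _a__a_a[_]_   read _ → write a, move right, go to Q
Q | _a__a_aa[_]
After 8 steps: state Q, head at 8, tape a__a_aa.

state Q, head at 8, tape a__a_aa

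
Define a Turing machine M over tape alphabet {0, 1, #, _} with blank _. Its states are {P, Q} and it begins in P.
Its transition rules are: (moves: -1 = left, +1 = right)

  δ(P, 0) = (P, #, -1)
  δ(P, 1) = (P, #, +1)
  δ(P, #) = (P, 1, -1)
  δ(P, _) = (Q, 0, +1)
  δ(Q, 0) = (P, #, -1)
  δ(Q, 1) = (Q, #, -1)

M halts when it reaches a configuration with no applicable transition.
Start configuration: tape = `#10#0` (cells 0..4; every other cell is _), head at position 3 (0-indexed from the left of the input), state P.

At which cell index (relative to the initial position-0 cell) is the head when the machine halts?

-1

state=P head=3 tape=__#10[#]0   (P,#)→(P,1,-1)
state=P head=2 tape=__#1[0]10   (P,0)→(P,#,-1)
state=P head=1 tape=__#[1]#10   (P,1)→(P,#,+1)
state=P head=2 tape=__##[#]10   (P,#)→(P,1,-1)
state=P head=1 tape=__#[#]110   (P,#)→(P,1,-1)
state=P head=0 tape=__[#]1110   (P,#)→(P,1,-1)
state=P head=-1 tape=_[_]11110   (P,_)→(Q,0,+1)
state=Q head=0 tape=_0[1]1110   (Q,1)→(Q,#,-1)
state=Q head=-1 tape=_[0]#1110   (Q,0)→(P,#,-1)
state=P head=-2 tape=[_]##1110   (P,_)→(Q,0,+1)
state=Q head=-1 tape=0[#]#1110
At halt the head is at cell -1.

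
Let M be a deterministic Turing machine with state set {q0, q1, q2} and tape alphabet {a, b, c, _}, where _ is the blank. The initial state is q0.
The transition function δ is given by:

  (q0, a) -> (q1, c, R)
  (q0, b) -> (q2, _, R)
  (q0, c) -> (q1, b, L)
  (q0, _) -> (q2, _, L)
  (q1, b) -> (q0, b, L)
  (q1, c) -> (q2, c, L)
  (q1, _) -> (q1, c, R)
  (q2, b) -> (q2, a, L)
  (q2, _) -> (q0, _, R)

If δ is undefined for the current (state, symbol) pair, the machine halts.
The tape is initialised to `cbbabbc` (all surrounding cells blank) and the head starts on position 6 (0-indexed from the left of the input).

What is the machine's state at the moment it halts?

q1

state=q0 head=6 tape=cbbabb[c]   (q0,c)→(q1,b,L)
state=q1 head=5 tape=cbbab[b]b   (q1,b)→(q0,b,L)
state=q0 head=4 tape=cbba[b]bb   (q0,b)→(q2,_,R)
state=q2 head=5 tape=cbba_[b]b   (q2,b)→(q2,a,L)
state=q2 head=4 tape=cbba[_]ab   (q2,_)→(q0,_,R)
state=q0 head=5 tape=cbba_[a]b   (q0,a)→(q1,c,R)
state=q1 head=6 tape=cbba_c[b]   (q1,b)→(q0,b,L)
state=q0 head=5 tape=cbba_[c]b   (q0,c)→(q1,b,L)
state=q1 head=4 tape=cbba[_]bb   (q1,_)→(q1,c,R)
state=q1 head=5 tape=cbbac[b]b   (q1,b)→(q0,b,L)
state=q0 head=4 tape=cbba[c]bb   (q0,c)→(q1,b,L)
state=q1 head=3 tape=cbb[a]bbb
No transition is defined for (q1, a); M halts in state q1.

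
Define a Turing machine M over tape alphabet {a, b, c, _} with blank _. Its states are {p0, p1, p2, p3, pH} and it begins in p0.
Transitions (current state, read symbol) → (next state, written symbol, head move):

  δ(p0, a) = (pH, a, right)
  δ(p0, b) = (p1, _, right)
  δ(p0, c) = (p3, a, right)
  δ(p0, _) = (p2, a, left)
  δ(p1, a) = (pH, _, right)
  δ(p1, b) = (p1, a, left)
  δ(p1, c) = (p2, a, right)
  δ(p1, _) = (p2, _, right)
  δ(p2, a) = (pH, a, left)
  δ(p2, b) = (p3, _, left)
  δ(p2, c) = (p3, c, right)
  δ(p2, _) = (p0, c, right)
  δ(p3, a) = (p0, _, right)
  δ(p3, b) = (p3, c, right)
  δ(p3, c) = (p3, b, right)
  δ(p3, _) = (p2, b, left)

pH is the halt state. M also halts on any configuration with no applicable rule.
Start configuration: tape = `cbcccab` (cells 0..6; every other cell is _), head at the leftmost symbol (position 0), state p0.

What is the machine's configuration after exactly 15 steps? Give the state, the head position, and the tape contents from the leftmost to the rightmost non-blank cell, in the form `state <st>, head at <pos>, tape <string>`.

state pH, head at 11, tape acbbb___cca

p0 | [c]bcccab_____   read c → write a, move right, go to p3
p3 | a[b]cccab_____   read b → write c, move right, go to p3
p3 | ac[c]ccab_____   read c → write b, move right, go to p3
p3 | acb[c]cab_____   read c → write b, move right, go to p3
p3 | acbb[c]ab_____   read c → write b, move right, go to p3
p3 | acbbb[a]b_____   read a → write _, move right, go to p0
p0 | acbbb_[b]_____   read b → write _, move right, go to p1
p1 | acbbb__[_]____   read _ → write _, move right, go to p2
p2 | acbbb___[_]___   read _ → write c, move right, go to p0
p0 | acbbb___c[_]__   read _ → write a, move left, go to p2
p2 | acbbb___[c]a__   read c → write c, move right, go to p3
p3 | acbbb___c[a]__   read a → write _, move right, go to p0
p0 | acbbb___c_[_]_   read _ → write a, move left, go to p2
p2 | acbbb___c[_]a_   read _ → write c, move right, go to p0
p0 | acbbb___cc[a]_   read a → write a, move right, go to pH
pH | acbbb___cca[_]
After 15 steps: state pH, head at 11, tape acbbb___cca.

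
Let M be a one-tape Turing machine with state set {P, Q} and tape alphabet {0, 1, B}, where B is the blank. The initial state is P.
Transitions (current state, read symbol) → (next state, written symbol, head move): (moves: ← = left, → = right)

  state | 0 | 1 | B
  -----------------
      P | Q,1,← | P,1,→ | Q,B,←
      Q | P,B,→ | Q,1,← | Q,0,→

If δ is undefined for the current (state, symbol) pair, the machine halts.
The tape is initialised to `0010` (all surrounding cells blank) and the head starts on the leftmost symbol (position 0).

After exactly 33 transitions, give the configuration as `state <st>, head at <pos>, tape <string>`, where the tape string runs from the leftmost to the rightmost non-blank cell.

state P, head at 1, tape 1111

P | B[0]010B   read 0 → write 1, move ←, go to Q
Q | [B]1010B   read B → write 0, move →, go to Q
Q | 0[1]010B   read 1 → write 1, move ←, go to Q
Q | [0]1010B   read 0 → write B, move →, go to P
P | B[1]010B   read 1 → write 1, move →, go to P
P | B1[0]10B   read 0 → write 1, move ←, go to Q
Q | B[1]110B   read 1 → write 1, move ←, go to Q
Q | [B]1110B   read B → write 0, move →, go to Q
Q | 0[1]110B   read 1 → write 1, move ←, go to Q
Q | [0]1110B   read 0 → write B, move →, go to P
P | B[1]110B   read 1 → write 1, move →, go to P
P | B1[1]10B   read 1 → write 1, move →, go to P
P | B11[1]0B   read 1 → write 1, move →, go to P
P | B111[0]B   read 0 → write 1, move ←, go to Q
Q | B11[1]1B   read 1 → write 1, move ←, go to Q
Q | B1[1]11B   read 1 → write 1, move ←, go to Q
Q | B[1]111B   read 1 → write 1, move ←, go to Q
Q | [B]1111B   read B → write 0, move →, go to Q
Q | 0[1]111B   read 1 → write 1, move ←, go to Q
Q | [0]1111B   read 0 → write B, move →, go to P
P | B[1]111B   read 1 → write 1, move →, go to P
P | B1[1]11B   read 1 → write 1, move →, go to P
P | B11[1]1B   read 1 → write 1, move →, go to P
P | B111[1]B   read 1 → write 1, move →, go to P
P | B1111[B]   read B → write B, move ←, go to Q
Q | B111[1]B   read 1 → write 1, move ←, go to Q
Q | B11[1]1B   read 1 → write 1, move ←, go to Q
Q | B1[1]11B   read 1 → write 1, move ←, go to Q
Q | B[1]111B   read 1 → write 1, move ←, go to Q
Q | [B]1111B   read B → write 0, move →, go to Q
Q | 0[1]111B   read 1 → write 1, move ←, go to Q
Q | [0]1111B   read 0 → write B, move →, go to P
P | B[1]111B   read 1 → write 1, move →, go to P
P | B1[1]11B
After 33 steps: state P, head at 1, tape 1111.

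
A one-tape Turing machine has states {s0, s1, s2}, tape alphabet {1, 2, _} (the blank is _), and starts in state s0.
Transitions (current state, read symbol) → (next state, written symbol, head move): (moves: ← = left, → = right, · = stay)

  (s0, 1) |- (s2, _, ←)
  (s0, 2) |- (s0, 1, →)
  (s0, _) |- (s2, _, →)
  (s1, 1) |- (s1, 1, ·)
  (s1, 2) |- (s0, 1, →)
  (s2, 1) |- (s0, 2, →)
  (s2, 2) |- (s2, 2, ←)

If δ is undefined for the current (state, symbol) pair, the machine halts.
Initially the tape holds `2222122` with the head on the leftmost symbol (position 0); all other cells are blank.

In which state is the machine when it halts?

state=s0 head=0 tape=[2]222122   (s0,2)→(s0,1,→)
state=s0 head=1 tape=1[2]22122   (s0,2)→(s0,1,→)
state=s0 head=2 tape=11[2]2122   (s0,2)→(s0,1,→)
state=s0 head=3 tape=111[2]122   (s0,2)→(s0,1,→)
state=s0 head=4 tape=1111[1]22   (s0,1)→(s2,_,←)
state=s2 head=3 tape=111[1]_22   (s2,1)→(s0,2,→)
state=s0 head=4 tape=1112[_]22   (s0,_)→(s2,_,→)
state=s2 head=5 tape=1112_[2]2   (s2,2)→(s2,2,←)
state=s2 head=4 tape=1112[_]22
No transition is defined for (s2, _); M halts in state s2.

s2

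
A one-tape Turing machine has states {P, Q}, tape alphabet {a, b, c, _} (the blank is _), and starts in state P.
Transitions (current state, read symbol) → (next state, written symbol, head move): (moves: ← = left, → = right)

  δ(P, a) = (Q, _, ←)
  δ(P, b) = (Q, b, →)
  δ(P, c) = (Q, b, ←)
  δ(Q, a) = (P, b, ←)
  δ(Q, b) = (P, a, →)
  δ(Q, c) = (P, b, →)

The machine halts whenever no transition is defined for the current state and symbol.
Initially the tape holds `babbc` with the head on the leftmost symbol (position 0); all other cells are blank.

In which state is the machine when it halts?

state=P head=0 tape=[b]abbc_   (P,b)→(Q,b,→)
state=Q head=1 tape=b[a]bbc_   (Q,a)→(P,b,←)
state=P head=0 tape=[b]bbbc_   (P,b)→(Q,b,→)
state=Q head=1 tape=b[b]bbc_   (Q,b)→(P,a,→)
state=P head=2 tape=ba[b]bc_   (P,b)→(Q,b,→)
state=Q head=3 tape=bab[b]c_   (Q,b)→(P,a,→)
state=P head=4 tape=baba[c]_   (P,c)→(Q,b,←)
state=Q head=3 tape=bab[a]b_   (Q,a)→(P,b,←)
state=P head=2 tape=ba[b]bb_   (P,b)→(Q,b,→)
state=Q head=3 tape=bab[b]b_   (Q,b)→(P,a,→)
state=P head=4 tape=baba[b]_   (P,b)→(Q,b,→)
state=Q head=5 tape=babab[_]
No transition is defined for (Q, _); M halts in state Q.

Q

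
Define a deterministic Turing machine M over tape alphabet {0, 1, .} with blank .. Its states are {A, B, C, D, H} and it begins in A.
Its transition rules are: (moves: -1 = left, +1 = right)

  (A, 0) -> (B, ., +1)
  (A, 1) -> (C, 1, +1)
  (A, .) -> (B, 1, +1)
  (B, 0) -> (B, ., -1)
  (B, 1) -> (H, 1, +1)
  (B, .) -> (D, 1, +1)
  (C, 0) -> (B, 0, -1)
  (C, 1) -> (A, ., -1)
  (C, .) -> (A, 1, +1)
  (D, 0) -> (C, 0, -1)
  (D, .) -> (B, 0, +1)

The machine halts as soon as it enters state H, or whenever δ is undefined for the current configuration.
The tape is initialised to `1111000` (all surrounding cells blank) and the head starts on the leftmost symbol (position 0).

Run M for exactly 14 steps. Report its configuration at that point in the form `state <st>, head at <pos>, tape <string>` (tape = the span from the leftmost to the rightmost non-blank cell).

A | [1]111000   read 1 → write 1, move +1, go to C
C | 1[1]11000   read 1 → write ., move -1, go to A
A | [1].11000   read 1 → write 1, move +1, go to C
C | 1[.]11000   read . → write 1, move +1, go to A
A | 11[1]1000   read 1 → write 1, move +1, go to C
C | 111[1]000   read 1 → write ., move -1, go to A
A | 11[1].000   read 1 → write 1, move +1, go to C
C | 111[.]000   read . → write 1, move +1, go to A
A | 1111[0]00   read 0 → write ., move +1, go to B
B | 1111.[0]0   read 0 → write ., move -1, go to B
B | 1111[.].0   read . → write 1, move +1, go to D
D | 11111[.]0   read . → write 0, move +1, go to B
B | 111110[0]   read 0 → write ., move -1, go to B
B | 11111[0].   read 0 → write ., move -1, go to B
B | 1111[1]..
After 14 steps: state B, head at 4, tape 11111.

state B, head at 4, tape 11111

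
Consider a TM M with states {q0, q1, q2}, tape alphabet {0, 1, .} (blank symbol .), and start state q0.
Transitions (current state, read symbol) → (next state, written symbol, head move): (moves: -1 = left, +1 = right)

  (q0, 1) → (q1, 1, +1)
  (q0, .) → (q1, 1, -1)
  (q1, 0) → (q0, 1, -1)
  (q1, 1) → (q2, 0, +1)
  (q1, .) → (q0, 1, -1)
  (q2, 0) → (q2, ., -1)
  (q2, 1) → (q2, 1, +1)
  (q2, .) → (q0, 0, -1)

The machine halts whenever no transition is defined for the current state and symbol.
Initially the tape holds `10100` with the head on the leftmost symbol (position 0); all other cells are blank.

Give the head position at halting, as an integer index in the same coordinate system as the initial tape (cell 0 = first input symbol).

q0 | [1]0100   read 1 → write 1, move +1, go to q1
q1 | 1[0]100   read 0 → write 1, move -1, go to q0
q0 | [1]1100   read 1 → write 1, move +1, go to q1
q1 | 1[1]100   read 1 → write 0, move +1, go to q2
q2 | 10[1]00   read 1 → write 1, move +1, go to q2
q2 | 101[0]0   read 0 → write ., move -1, go to q2
q2 | 10[1].0   read 1 → write 1, move +1, go to q2
q2 | 101[.]0   read . → write 0, move -1, go to q0
q0 | 10[1]00   read 1 → write 1, move +1, go to q1
q1 | 101[0]0   read 0 → write 1, move -1, go to q0
q0 | 10[1]10   read 1 → write 1, move +1, go to q1
q1 | 101[1]0   read 1 → write 0, move +1, go to q2
q2 | 1010[0]   read 0 → write ., move -1, go to q2
q2 | 101[0].   read 0 → write ., move -1, go to q2
q2 | 10[1]..   read 1 → write 1, move +1, go to q2
q2 | 101[.].   read . → write 0, move -1, go to q0
q0 | 10[1]0.   read 1 → write 1, move +1, go to q1
q1 | 101[0].   read 0 → write 1, move -1, go to q0
q0 | 10[1]1.   read 1 → write 1, move +1, go to q1
q1 | 101[1].   read 1 → write 0, move +1, go to q2
q2 | 1010[.]   read . → write 0, move -1, go to q0
q0 | 101[0]0
At halt the head is at cell 3.

3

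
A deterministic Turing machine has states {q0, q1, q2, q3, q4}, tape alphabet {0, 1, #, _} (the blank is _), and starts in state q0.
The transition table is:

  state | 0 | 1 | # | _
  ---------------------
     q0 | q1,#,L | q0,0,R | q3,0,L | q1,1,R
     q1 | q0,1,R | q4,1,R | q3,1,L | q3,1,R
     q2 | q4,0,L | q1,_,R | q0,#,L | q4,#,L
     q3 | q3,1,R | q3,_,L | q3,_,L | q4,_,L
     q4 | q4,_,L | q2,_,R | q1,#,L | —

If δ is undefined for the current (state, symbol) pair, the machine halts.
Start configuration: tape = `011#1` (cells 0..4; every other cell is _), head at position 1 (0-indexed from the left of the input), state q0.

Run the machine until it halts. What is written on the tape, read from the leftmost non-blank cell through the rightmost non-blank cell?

0_#

state=q0 head=1 tape=0[1]1#1   (q0,1)→(q0,0,R)
state=q0 head=2 tape=00[1]#1   (q0,1)→(q0,0,R)
state=q0 head=3 tape=000[#]1   (q0,#)→(q3,0,L)
state=q3 head=2 tape=00[0]01   (q3,0)→(q3,1,R)
state=q3 head=3 tape=001[0]1   (q3,0)→(q3,1,R)
state=q3 head=4 tape=0011[1]   (q3,1)→(q3,_,L)
state=q3 head=3 tape=001[1]_   (q3,1)→(q3,_,L)
state=q3 head=2 tape=00[1]__   (q3,1)→(q3,_,L)
state=q3 head=1 tape=0[0]___   (q3,0)→(q3,1,R)
state=q3 head=2 tape=01[_]__   (q3,_)→(q4,_,L)
state=q4 head=1 tape=0[1]___   (q4,1)→(q2,_,R)
state=q2 head=2 tape=0_[_]__   (q2,_)→(q4,#,L)
state=q4 head=1 tape=0[_]#__
The non-blank tape span at halt is 0_#.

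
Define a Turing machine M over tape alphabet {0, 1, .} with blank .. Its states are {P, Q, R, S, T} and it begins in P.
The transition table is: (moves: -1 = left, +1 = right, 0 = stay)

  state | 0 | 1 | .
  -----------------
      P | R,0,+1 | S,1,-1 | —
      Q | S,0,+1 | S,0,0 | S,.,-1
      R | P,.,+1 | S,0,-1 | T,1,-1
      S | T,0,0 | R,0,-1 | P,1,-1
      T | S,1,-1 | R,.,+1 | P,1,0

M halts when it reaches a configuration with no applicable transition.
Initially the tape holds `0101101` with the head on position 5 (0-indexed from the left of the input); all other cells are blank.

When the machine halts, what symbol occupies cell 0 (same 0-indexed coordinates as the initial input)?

1

P | .01011[0]1   read 0 → write 0, move +1, go to R
R | .010110[1]   read 1 → write 0, move -1, go to S
S | .01011[0]0   read 0 → write 0, move 0, go to T
T | .01011[0]0   read 0 → write 1, move -1, go to S
S | .0101[1]10   read 1 → write 0, move -1, go to R
R | .010[1]010   read 1 → write 0, move -1, go to S
S | .01[0]0010   read 0 → write 0, move 0, go to T
T | .01[0]0010   read 0 → write 1, move -1, go to S
S | .0[1]10010   read 1 → write 0, move -1, go to R
R | .[0]010010   read 0 → write ., move +1, go to P
P | ..[0]10010   read 0 → write 0, move +1, go to R
R | ..0[1]0010   read 1 → write 0, move -1, go to S
S | ..[0]00010   read 0 → write 0, move 0, go to T
T | ..[0]00010   read 0 → write 1, move -1, go to S
S | .[.]100010   read . → write 1, move -1, go to P
P | [.]1100010
Cell 0 holds 1 when M halts.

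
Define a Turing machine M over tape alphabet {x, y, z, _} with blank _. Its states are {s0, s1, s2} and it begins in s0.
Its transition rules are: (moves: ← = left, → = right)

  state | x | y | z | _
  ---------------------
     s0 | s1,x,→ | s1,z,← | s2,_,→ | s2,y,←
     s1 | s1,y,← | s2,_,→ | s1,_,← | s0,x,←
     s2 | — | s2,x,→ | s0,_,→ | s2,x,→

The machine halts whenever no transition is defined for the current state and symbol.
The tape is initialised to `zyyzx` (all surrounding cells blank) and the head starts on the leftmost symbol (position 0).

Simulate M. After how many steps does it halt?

state=s0 head=0 tape=__[z]yyzx_   (s0,z)→(s2,_,→)
state=s2 head=1 tape=___[y]yzx_   (s2,y)→(s2,x,→)
state=s2 head=2 tape=___x[y]zx_   (s2,y)→(s2,x,→)
state=s2 head=3 tape=___xx[z]x_   (s2,z)→(s0,_,→)
state=s0 head=4 tape=___xx_[x]_   (s0,x)→(s1,x,→)
state=s1 head=5 tape=___xx_x[_]   (s1,_)→(s0,x,←)
state=s0 head=4 tape=___xx_[x]x   (s0,x)→(s1,x,→)
state=s1 head=5 tape=___xx_x[x]   (s1,x)→(s1,y,←)
state=s1 head=4 tape=___xx_[x]y   (s1,x)→(s1,y,←)
state=s1 head=3 tape=___xx[_]yy   (s1,_)→(s0,x,←)
state=s0 head=2 tape=___x[x]xyy   (s0,x)→(s1,x,→)
state=s1 head=3 tape=___xx[x]yy   (s1,x)→(s1,y,←)
state=s1 head=2 tape=___x[x]yyy   (s1,x)→(s1,y,←)
state=s1 head=1 tape=___[x]yyyy   (s1,x)→(s1,y,←)
state=s1 head=0 tape=__[_]yyyyy   (s1,_)→(s0,x,←)
state=s0 head=-1 tape=_[_]xyyyyy   (s0,_)→(s2,y,←)
state=s2 head=-2 tape=[_]yxyyyyy   (s2,_)→(s2,x,→)
state=s2 head=-1 tape=x[y]xyyyyy   (s2,y)→(s2,x,→)
state=s2 head=0 tape=xx[x]yyyyy
M halts after 18 transitions.

18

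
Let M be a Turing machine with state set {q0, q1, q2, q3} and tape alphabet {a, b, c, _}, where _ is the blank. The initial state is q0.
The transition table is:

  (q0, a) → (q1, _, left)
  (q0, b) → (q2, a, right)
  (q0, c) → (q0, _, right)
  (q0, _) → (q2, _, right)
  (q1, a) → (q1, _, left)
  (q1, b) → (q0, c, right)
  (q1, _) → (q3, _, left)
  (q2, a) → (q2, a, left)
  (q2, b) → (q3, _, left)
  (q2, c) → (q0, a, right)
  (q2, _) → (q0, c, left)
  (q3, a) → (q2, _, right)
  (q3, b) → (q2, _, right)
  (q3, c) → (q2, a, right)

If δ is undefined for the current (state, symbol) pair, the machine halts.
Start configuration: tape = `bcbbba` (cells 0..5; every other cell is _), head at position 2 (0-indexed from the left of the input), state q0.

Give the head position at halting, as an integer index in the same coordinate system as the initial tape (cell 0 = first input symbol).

state=q0 head=2 tape=bc[b]bba   (q0,b)→(q2,a,right)
state=q2 head=3 tape=bca[b]ba   (q2,b)→(q3,_,left)
state=q3 head=2 tape=bc[a]_ba   (q3,a)→(q2,_,right)
state=q2 head=3 tape=bc_[_]ba   (q2,_)→(q0,c,left)
state=q0 head=2 tape=bc[_]cba   (q0,_)→(q2,_,right)
state=q2 head=3 tape=bc_[c]ba   (q2,c)→(q0,a,right)
state=q0 head=4 tape=bc_a[b]a   (q0,b)→(q2,a,right)
state=q2 head=5 tape=bc_aa[a]   (q2,a)→(q2,a,left)
state=q2 head=4 tape=bc_a[a]a   (q2,a)→(q2,a,left)
state=q2 head=3 tape=bc_[a]aa   (q2,a)→(q2,a,left)
state=q2 head=2 tape=bc[_]aaa   (q2,_)→(q0,c,left)
state=q0 head=1 tape=b[c]caaa   (q0,c)→(q0,_,right)
state=q0 head=2 tape=b_[c]aaa   (q0,c)→(q0,_,right)
state=q0 head=3 tape=b__[a]aa   (q0,a)→(q1,_,left)
state=q1 head=2 tape=b_[_]_aa   (q1,_)→(q3,_,left)
state=q3 head=1 tape=b[_]__aa
At halt the head is at cell 1.

1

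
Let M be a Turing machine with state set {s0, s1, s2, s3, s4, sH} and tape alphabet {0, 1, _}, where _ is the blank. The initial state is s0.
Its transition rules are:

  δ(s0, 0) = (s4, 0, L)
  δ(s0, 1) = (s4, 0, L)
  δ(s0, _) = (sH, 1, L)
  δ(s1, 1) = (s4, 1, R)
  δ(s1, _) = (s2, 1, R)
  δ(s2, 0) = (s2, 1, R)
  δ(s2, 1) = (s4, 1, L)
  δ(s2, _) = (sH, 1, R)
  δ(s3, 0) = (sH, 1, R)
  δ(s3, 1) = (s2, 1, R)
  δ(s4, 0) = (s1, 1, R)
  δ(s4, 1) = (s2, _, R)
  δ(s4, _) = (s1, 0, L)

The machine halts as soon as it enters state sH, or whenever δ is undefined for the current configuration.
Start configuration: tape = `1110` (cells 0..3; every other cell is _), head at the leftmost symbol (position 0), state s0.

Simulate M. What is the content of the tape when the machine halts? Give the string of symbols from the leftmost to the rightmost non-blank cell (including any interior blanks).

s0 | __[1]110__   read 1 → write 0, move L, go to s4
s4 | _[_]0110__   read _ → write 0, move L, go to s1
s1 | [_]00110__   read _ → write 1, move R, go to s2
s2 | 1[0]0110__   read 0 → write 1, move R, go to s2
s2 | 11[0]110__   read 0 → write 1, move R, go to s2
s2 | 111[1]10__   read 1 → write 1, move L, go to s4
s4 | 11[1]110__   read 1 → write _, move R, go to s2
s2 | 11_[1]10__   read 1 → write 1, move L, go to s4
s4 | 11[_]110__   read _ → write 0, move L, go to s1
s1 | 1[1]0110__   read 1 → write 1, move R, go to s4
s4 | 11[0]110__   read 0 → write 1, move R, go to s1
s1 | 111[1]10__   read 1 → write 1, move R, go to s4
s4 | 1111[1]0__   read 1 → write _, move R, go to s2
s2 | 1111_[0]__   read 0 → write 1, move R, go to s2
s2 | 1111_1[_]_   read _ → write 1, move R, go to sH
sH | 1111_11[_]
The non-blank tape span at halt is 1111_11.

1111_11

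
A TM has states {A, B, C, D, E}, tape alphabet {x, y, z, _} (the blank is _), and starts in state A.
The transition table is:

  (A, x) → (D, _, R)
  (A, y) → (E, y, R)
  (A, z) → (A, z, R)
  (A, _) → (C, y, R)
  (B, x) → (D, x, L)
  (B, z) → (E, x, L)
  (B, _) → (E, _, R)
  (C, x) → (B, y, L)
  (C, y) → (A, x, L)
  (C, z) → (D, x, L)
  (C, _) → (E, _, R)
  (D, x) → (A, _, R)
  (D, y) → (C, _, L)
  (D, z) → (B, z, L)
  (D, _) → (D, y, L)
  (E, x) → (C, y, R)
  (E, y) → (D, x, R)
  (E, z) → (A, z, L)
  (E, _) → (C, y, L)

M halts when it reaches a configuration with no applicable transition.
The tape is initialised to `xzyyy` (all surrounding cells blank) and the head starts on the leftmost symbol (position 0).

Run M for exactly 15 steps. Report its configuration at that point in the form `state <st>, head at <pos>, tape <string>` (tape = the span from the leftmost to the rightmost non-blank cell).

state=A head=0 tape=_[x]zyyy   (A,x)→(D,_,R)
state=D head=1 tape=__[z]yyy   (D,z)→(B,z,L)
state=B head=0 tape=_[_]zyyy   (B,_)→(E,_,R)
state=E head=1 tape=__[z]yyy   (E,z)→(A,z,L)
state=A head=0 tape=_[_]zyyy   (A,_)→(C,y,R)
state=C head=1 tape=_y[z]yyy   (C,z)→(D,x,L)
state=D head=0 tape=_[y]xyyy   (D,y)→(C,_,L)
state=C head=-1 tape=[_]_xyyy   (C,_)→(E,_,R)
state=E head=0 tape=_[_]xyyy   (E,_)→(C,y,L)
state=C head=-1 tape=[_]yxyyy   (C,_)→(E,_,R)
state=E head=0 tape=_[y]xyyy   (E,y)→(D,x,R)
state=D head=1 tape=_x[x]yyy   (D,x)→(A,_,R)
state=A head=2 tape=_x_[y]yy   (A,y)→(E,y,R)
state=E head=3 tape=_x_y[y]y   (E,y)→(D,x,R)
state=D head=4 tape=_x_yx[y]   (D,y)→(C,_,L)
state=C head=3 tape=_x_y[x]_
After 15 steps: state C, head at 3, tape x_yx.

state C, head at 3, tape x_yx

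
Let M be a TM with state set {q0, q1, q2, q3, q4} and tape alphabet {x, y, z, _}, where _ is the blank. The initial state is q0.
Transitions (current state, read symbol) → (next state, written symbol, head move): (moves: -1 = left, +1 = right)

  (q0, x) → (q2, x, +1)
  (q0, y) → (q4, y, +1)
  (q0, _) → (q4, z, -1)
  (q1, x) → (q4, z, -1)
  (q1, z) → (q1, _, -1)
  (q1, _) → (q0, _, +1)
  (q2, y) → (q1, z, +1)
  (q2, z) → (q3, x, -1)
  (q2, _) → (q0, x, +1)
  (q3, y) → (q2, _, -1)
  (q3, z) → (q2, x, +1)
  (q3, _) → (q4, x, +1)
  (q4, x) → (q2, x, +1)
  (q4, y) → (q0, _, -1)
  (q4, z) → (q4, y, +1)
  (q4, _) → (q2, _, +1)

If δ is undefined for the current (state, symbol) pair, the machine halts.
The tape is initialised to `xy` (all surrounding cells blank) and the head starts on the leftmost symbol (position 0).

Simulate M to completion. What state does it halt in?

q3

q0 | [x]y____   read x → write x, move +1, go to q2
q2 | x[y]____   read y → write z, move +1, go to q1
q1 | xz[_]___   read _ → write _, move +1, go to q0
q0 | xz_[_]__   read _ → write z, move -1, go to q4
q4 | xz[_]z__   read _ → write _, move +1, go to q2
q2 | xz_[z]__   read z → write x, move -1, go to q3
q3 | xz[_]x__   read _ → write x, move +1, go to q4
q4 | xzx[x]__   read x → write x, move +1, go to q2
q2 | xzxx[_]_   read _ → write x, move +1, go to q0
q0 | xzxxx[_]   read _ → write z, move -1, go to q4
q4 | xzxx[x]z   read x → write x, move +1, go to q2
q2 | xzxxx[z]   read z → write x, move -1, go to q3
q3 | xzxx[x]x
No transition is defined for (q3, x); M halts in state q3.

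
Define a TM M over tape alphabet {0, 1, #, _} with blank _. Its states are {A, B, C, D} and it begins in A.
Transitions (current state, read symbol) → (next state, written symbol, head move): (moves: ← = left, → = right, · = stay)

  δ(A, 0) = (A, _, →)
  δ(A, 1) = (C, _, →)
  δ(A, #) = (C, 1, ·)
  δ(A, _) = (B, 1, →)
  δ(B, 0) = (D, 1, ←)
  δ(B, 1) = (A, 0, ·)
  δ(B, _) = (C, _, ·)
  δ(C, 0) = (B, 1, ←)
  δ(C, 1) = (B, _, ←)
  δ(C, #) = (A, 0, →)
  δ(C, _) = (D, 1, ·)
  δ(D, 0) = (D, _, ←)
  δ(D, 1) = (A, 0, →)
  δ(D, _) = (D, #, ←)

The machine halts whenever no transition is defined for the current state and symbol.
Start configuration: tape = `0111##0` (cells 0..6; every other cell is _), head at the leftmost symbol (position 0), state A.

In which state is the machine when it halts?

A | [0]111##0   read 0 → write _, move →, go to A
A | _[1]11##0   read 1 → write _, move →, go to C
C | __[1]1##0   read 1 → write _, move ←, go to B
B | _[_]_1##0   read _ → write _, move ·, go to C
C | _[_]_1##0   read _ → write 1, move ·, go to D
D | _[1]_1##0   read 1 → write 0, move →, go to A
A | _0[_]1##0   read _ → write 1, move →, go to B
B | _01[1]##0   read 1 → write 0, move ·, go to A
A | _01[0]##0   read 0 → write _, move →, go to A
A | _01_[#]#0   read # → write 1, move ·, go to C
C | _01_[1]#0   read 1 → write _, move ←, go to B
B | _01[_]_#0   read _ → write _, move ·, go to C
C | _01[_]_#0   read _ → write 1, move ·, go to D
D | _01[1]_#0   read 1 → write 0, move →, go to A
A | _010[_]#0   read _ → write 1, move →, go to B
B | _0101[#]0
No transition is defined for (B, #); M halts in state B.

B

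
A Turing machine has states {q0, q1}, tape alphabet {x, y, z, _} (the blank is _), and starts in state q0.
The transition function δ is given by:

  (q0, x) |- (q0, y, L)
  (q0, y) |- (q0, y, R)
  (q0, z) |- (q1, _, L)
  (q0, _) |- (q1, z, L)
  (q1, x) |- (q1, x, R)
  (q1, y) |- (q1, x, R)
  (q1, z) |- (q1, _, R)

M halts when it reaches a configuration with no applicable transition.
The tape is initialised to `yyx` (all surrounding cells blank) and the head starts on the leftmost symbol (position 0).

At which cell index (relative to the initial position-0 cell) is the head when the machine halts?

4

q0 | [y]yx__   read y → write y, move R, go to q0
q0 | y[y]x__   read y → write y, move R, go to q0
q0 | yy[x]__   read x → write y, move L, go to q0
q0 | y[y]y__   read y → write y, move R, go to q0
q0 | yy[y]__   read y → write y, move R, go to q0
q0 | yyy[_]_   read _ → write z, move L, go to q1
q1 | yy[y]z_   read y → write x, move R, go to q1
q1 | yyx[z]_   read z → write _, move R, go to q1
q1 | yyx_[_]
At halt the head is at cell 4.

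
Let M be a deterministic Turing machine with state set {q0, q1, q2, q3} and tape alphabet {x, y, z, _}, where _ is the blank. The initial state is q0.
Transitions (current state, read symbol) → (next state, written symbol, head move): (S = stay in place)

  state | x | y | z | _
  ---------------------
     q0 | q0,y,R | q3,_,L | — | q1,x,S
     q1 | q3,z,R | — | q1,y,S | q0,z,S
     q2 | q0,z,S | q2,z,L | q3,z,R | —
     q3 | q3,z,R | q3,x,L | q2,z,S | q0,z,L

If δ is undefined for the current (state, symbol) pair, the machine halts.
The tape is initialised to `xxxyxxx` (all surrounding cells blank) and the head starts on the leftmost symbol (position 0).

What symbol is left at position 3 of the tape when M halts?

z

q0 | __[x]xxyxxx   read x → write y, move R, go to q0
q0 | __y[x]xyxxx   read x → write y, move R, go to q0
q0 | __yy[x]yxxx   read x → write y, move R, go to q0
q0 | __yyy[y]xxx   read y → write _, move L, go to q3
q3 | __yy[y]_xxx   read y → write x, move L, go to q3
q3 | __y[y]x_xxx   read y → write x, move L, go to q3
q3 | __[y]xx_xxx   read y → write x, move L, go to q3
q3 | _[_]xxx_xxx   read _ → write z, move L, go to q0
q0 | [_]zxxx_xxx   read _ → write x, move S, go to q1
q1 | [x]zxxx_xxx   read x → write z, move R, go to q3
q3 | z[z]xxx_xxx   read z → write z, move S, go to q2
q2 | z[z]xxx_xxx   read z → write z, move R, go to q3
q3 | zz[x]xx_xxx   read x → write z, move R, go to q3
q3 | zzz[x]x_xxx   read x → write z, move R, go to q3
q3 | zzzz[x]_xxx   read x → write z, move R, go to q3
q3 | zzzzz[_]xxx   read _ → write z, move L, go to q0
q0 | zzzz[z]zxxx
Cell 3 holds z when M halts.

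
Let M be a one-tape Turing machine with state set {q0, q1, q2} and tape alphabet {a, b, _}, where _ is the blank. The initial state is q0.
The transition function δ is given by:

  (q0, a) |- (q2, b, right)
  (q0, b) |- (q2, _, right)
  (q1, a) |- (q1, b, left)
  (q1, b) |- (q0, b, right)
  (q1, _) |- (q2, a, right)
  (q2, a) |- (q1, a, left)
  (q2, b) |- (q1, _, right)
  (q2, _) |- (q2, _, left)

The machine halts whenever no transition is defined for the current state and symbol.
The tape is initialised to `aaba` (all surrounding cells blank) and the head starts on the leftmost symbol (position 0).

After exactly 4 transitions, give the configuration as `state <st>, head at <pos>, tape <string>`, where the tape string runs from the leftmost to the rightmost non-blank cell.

state=q0 head=0 tape=[a]aba   (q0,a)→(q2,b,right)
state=q2 head=1 tape=b[a]ba   (q2,a)→(q1,a,left)
state=q1 head=0 tape=[b]aba   (q1,b)→(q0,b,right)
state=q0 head=1 tape=b[a]ba   (q0,a)→(q2,b,right)
state=q2 head=2 tape=bb[b]a
After 4 steps: state q2, head at 2, tape bbba.

state q2, head at 2, tape bbba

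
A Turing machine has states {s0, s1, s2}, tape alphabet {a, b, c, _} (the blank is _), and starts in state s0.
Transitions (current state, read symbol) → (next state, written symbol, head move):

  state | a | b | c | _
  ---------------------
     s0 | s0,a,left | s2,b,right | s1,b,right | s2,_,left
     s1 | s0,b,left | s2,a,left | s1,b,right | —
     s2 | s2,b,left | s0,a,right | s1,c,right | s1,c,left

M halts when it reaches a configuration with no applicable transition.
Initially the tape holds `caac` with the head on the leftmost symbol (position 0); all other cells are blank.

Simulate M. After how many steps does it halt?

s0 | [c]aac_   read c → write b, move right, go to s1
s1 | b[a]ac_   read a → write b, move left, go to s0
s0 | [b]bac_   read b → write b, move right, go to s2
s2 | b[b]ac_   read b → write a, move right, go to s0
s0 | ba[a]c_   read a → write a, move left, go to s0
s0 | b[a]ac_   read a → write a, move left, go to s0
s0 | [b]aac_   read b → write b, move right, go to s2
s2 | b[a]ac_   read a → write b, move left, go to s2
s2 | [b]bac_   read b → write a, move right, go to s0
s0 | a[b]ac_   read b → write b, move right, go to s2
s2 | ab[a]c_   read a → write b, move left, go to s2
s2 | a[b]bc_   read b → write a, move right, go to s0
s0 | aa[b]c_   read b → write b, move right, go to s2
s2 | aab[c]_   read c → write c, move right, go to s1
s1 | aabc[_]
M halts after 14 transitions.

14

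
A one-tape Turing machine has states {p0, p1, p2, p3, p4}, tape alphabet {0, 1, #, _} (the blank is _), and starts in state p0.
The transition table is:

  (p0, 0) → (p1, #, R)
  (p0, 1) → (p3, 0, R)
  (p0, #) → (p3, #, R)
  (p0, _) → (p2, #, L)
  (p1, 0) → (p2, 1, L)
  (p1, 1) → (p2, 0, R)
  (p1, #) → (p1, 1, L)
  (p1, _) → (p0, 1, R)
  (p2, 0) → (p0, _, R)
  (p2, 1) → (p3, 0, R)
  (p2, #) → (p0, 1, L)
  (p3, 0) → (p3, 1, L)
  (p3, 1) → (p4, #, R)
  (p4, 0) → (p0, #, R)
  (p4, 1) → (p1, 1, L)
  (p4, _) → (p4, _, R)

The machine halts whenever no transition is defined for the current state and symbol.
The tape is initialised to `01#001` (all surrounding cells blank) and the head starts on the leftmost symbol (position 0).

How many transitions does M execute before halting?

p0 | [0]1#001_   read 0 → write #, move R, go to p1
p1 | #[1]#001_   read 1 → write 0, move R, go to p2
p2 | #0[#]001_   read # → write 1, move L, go to p0
p0 | #[0]1001_   read 0 → write #, move R, go to p1
p1 | ##[1]001_   read 1 → write 0, move R, go to p2
p2 | ##0[0]01_   read 0 → write _, move R, go to p0
p0 | ##0_[0]1_   read 0 → write #, move R, go to p1
p1 | ##0_#[1]_   read 1 → write 0, move R, go to p2
p2 | ##0_#0[_]
M halts after 8 transitions.

8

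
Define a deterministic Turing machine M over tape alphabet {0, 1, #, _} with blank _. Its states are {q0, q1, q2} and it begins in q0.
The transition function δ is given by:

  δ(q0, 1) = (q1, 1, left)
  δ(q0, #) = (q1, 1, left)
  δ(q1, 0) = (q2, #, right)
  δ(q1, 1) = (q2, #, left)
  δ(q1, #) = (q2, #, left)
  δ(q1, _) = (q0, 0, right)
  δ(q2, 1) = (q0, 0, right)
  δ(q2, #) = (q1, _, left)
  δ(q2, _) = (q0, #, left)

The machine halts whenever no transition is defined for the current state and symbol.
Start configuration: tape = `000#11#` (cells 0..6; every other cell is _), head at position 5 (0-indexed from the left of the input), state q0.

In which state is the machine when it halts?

state=q0 head=5 tape=000#1[1]#_   (q0,1)→(q1,1,left)
state=q1 head=4 tape=000#[1]1#_   (q1,1)→(q2,#,left)
state=q2 head=3 tape=000[#]#1#_   (q2,#)→(q1,_,left)
state=q1 head=2 tape=00[0]_#1#_   (q1,0)→(q2,#,right)
state=q2 head=3 tape=00#[_]#1#_   (q2,_)→(q0,#,left)
state=q0 head=2 tape=00[#]##1#_   (q0,#)→(q1,1,left)
state=q1 head=1 tape=0[0]1##1#_   (q1,0)→(q2,#,right)
state=q2 head=2 tape=0#[1]##1#_   (q2,1)→(q0,0,right)
state=q0 head=3 tape=0#0[#]#1#_   (q0,#)→(q1,1,left)
state=q1 head=2 tape=0#[0]1#1#_   (q1,0)→(q2,#,right)
state=q2 head=3 tape=0##[1]#1#_   (q2,1)→(q0,0,right)
state=q0 head=4 tape=0##0[#]1#_   (q0,#)→(q1,1,left)
state=q1 head=3 tape=0##[0]11#_   (q1,0)→(q2,#,right)
state=q2 head=4 tape=0###[1]1#_   (q2,1)→(q0,0,right)
state=q0 head=5 tape=0###0[1]#_   (q0,1)→(q1,1,left)
state=q1 head=4 tape=0###[0]1#_   (q1,0)→(q2,#,right)
state=q2 head=5 tape=0####[1]#_   (q2,1)→(q0,0,right)
state=q0 head=6 tape=0####0[#]_   (q0,#)→(q1,1,left)
state=q1 head=5 tape=0####[0]1_   (q1,0)→(q2,#,right)
state=q2 head=6 tape=0#####[1]_   (q2,1)→(q0,0,right)
state=q0 head=7 tape=0#####0[_]
No transition is defined for (q0, _); M halts in state q0.

q0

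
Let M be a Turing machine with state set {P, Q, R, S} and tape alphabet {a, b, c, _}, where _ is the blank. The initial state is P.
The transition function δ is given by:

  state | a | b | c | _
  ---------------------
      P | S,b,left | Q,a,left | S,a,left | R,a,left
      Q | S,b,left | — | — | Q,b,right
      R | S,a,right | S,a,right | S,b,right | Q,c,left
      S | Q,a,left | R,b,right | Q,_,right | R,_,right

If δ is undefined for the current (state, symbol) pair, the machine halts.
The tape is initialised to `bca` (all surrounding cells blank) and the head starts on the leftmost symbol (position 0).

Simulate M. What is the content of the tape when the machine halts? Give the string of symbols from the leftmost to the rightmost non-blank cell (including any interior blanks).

ba_abc

state=P head=0 tape=_[b]ca__   (P,b)→(Q,a,left)
state=Q head=-1 tape=[_]aca__   (Q,_)→(Q,b,right)
state=Q head=0 tape=b[a]ca__   (Q,a)→(S,b,left)
state=S head=-1 tape=[b]bca__   (S,b)→(R,b,right)
state=R head=0 tape=b[b]ca__   (R,b)→(S,a,right)
state=S head=1 tape=ba[c]a__   (S,c)→(Q,_,right)
state=Q head=2 tape=ba_[a]__   (Q,a)→(S,b,left)
state=S head=1 tape=ba[_]b__   (S,_)→(R,_,right)
state=R head=2 tape=ba_[b]__   (R,b)→(S,a,right)
state=S head=3 tape=ba_a[_]_   (S,_)→(R,_,right)
state=R head=4 tape=ba_a_[_]   (R,_)→(Q,c,left)
state=Q head=3 tape=ba_a[_]c   (Q,_)→(Q,b,right)
state=Q head=4 tape=ba_ab[c]
The non-blank tape span at halt is ba_abc.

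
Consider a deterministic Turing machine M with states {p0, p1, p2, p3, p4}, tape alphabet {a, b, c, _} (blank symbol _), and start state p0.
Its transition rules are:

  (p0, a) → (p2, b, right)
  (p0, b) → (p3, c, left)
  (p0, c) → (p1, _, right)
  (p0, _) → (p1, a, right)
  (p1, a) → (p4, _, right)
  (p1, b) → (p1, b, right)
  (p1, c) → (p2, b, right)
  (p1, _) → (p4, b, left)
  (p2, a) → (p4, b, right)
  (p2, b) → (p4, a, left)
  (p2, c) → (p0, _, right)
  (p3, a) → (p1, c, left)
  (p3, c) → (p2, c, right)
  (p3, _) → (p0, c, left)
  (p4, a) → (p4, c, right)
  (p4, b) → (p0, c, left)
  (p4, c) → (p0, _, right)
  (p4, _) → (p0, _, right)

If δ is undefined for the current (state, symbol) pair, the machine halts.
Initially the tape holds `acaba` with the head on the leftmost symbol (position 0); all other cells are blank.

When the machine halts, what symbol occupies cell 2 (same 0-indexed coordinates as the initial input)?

b

state=p0 head=0 tape=[a]caba____   (p0,a)→(p2,b,right)
state=p2 head=1 tape=b[c]aba____   (p2,c)→(p0,_,right)
state=p0 head=2 tape=b_[a]ba____   (p0,a)→(p2,b,right)
state=p2 head=3 tape=b_b[b]a____   (p2,b)→(p4,a,left)
state=p4 head=2 tape=b_[b]aa____   (p4,b)→(p0,c,left)
state=p0 head=1 tape=b[_]caa____   (p0,_)→(p1,a,right)
state=p1 head=2 tape=ba[c]aa____   (p1,c)→(p2,b,right)
state=p2 head=3 tape=bab[a]a____   (p2,a)→(p4,b,right)
state=p4 head=4 tape=babb[a]____   (p4,a)→(p4,c,right)
state=p4 head=5 tape=babbc[_]___   (p4,_)→(p0,_,right)
state=p0 head=6 tape=babbc_[_]__   (p0,_)→(p1,a,right)
state=p1 head=7 tape=babbc_a[_]_   (p1,_)→(p4,b,left)
state=p4 head=6 tape=babbc_[a]b_   (p4,a)→(p4,c,right)
state=p4 head=7 tape=babbc_c[b]_   (p4,b)→(p0,c,left)
state=p0 head=6 tape=babbc_[c]c_   (p0,c)→(p1,_,right)
state=p1 head=7 tape=babbc__[c]_   (p1,c)→(p2,b,right)
state=p2 head=8 tape=babbc__b[_]
Cell 2 holds b when M halts.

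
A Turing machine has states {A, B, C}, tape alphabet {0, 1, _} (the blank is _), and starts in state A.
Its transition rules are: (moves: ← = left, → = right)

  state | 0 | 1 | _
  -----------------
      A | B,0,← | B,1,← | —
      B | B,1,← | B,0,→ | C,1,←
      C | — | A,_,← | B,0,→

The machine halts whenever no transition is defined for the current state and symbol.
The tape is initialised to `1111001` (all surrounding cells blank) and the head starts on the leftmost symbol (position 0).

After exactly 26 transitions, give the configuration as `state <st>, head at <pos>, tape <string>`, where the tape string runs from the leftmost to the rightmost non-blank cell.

state B, head at 4, tape 00000000011

state=A head=0 tape=____[1]111001   (A,1)→(B,1,←)
state=B head=-1 tape=___[_]1111001   (B,_)→(C,1,←)
state=C head=-2 tape=__[_]11111001   (C,_)→(B,0,→)
state=B head=-1 tape=__0[1]1111001   (B,1)→(B,0,→)
state=B head=0 tape=__00[1]111001   (B,1)→(B,0,→)
state=B head=1 tape=__000[1]11001   (B,1)→(B,0,→)
state=B head=2 tape=__0000[1]1001   (B,1)→(B,0,→)
state=B head=3 tape=__00000[1]001   (B,1)→(B,0,→)
state=B head=4 tape=__000000[0]01   (B,0)→(B,1,←)
state=B head=3 tape=__00000[0]101   (B,0)→(B,1,←)
state=B head=2 tape=__0000[0]1101   (B,0)→(B,1,←)
state=B head=1 tape=__000[0]11101   (B,0)→(B,1,←)
state=B head=0 tape=__00[0]111101   (B,0)→(B,1,←)
state=B head=-1 tape=__0[0]1111101   (B,0)→(B,1,←)
state=B head=-2 tape=__[0]11111101   (B,0)→(B,1,←)
state=B head=-3 tape=_[_]111111101   (B,_)→(C,1,←)
state=C head=-4 tape=[_]1111111101   (C,_)→(B,0,→)
state=B head=-3 tape=0[1]111111101   (B,1)→(B,0,→)
state=B head=-2 tape=00[1]11111101   (B,1)→(B,0,→)
state=B head=-1 tape=000[1]1111101   (B,1)→(B,0,→)
state=B head=0 tape=0000[1]111101   (B,1)→(B,0,→)
state=B head=1 tape=00000[1]11101   (B,1)→(B,0,→)
state=B head=2 tape=000000[1]1101   (B,1)→(B,0,→)
state=B head=3 tape=0000000[1]101   (B,1)→(B,0,→)
state=B head=4 tape=00000000[1]01   (B,1)→(B,0,→)
state=B head=5 tape=000000000[0]1   (B,0)→(B,1,←)
state=B head=4 tape=00000000[0]11
After 26 steps: state B, head at 4, tape 00000000011.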